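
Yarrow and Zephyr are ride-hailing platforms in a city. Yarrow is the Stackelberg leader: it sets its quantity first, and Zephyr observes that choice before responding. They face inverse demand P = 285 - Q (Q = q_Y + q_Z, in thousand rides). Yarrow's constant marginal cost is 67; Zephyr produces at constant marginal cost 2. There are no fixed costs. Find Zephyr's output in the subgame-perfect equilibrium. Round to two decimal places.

Solve by backward induction. Given q_Y, the follower Zephyr maximises π_Z = (285 - q_Y - q_Z)q_Z - 2q_Z.
∂π_Z/∂q_Z = 283 - q_Y - 2q_Z = 0 gives the reaction function q_Z = (283 - q_Y)/2.
Yarrow substitutes q_Z(q_Y) into its own profit: π_Y = q_Y(285 - q_Y - (283 - q_Y)/2) - 67q_Y = (287/2 - (1/2)q_Y)q_Y - 67q_Y.
Leader FOC: 153/2 - q_Y = 0, so q_Y = 153/2.
Then q_Z = (283 - 153/2)/2 = 413/4.

103.25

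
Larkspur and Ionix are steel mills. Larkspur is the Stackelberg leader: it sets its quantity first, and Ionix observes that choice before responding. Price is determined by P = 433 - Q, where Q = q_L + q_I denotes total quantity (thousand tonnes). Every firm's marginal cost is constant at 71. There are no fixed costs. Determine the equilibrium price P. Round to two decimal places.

The follower Ionix best-responds to any q_L: π_I = (433 - Q)q_I - 71q_I.
Setting the follower's marginal profit to zero, 362 - q_L - 2q_I = 0, i.e. q_I = (362 - q_L)/2.
Larkspur substitutes q_I(q_L) into its own profit: π_L = q_L(433 - q_L - (362 - q_L)/2) - 71q_L = (252 - (1/2)q_L)q_L - 71q_L.
The leader's first-order condition 181 - q_L = 0 yields q_L = 181.
Then q_I = (362 - 181)/2 = 181/2.
Total output Q = 543/2, so price P = 433 - 543/2 = 323/2.

161.50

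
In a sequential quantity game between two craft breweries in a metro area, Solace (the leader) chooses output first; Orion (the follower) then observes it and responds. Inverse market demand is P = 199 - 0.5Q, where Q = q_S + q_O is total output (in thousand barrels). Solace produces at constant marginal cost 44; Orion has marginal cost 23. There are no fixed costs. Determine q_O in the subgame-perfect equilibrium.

109

The follower Orion best-responds to any q_S: π_O = (199 - 0.5Q)q_O - 23q_O.
Setting the follower's marginal profit to zero, 176 - (1/2)q_S - q_O = 0, i.e. q_O = (176 - (1/2)q_S).
The leader anticipates this reaction. Substituting into P = 199 - 0.5Q gives P = 111 - (1/4)q_S, so π_S = (111 - (1/4)q_S)q_S - 44q_S.
The leader's first-order condition 67 - (1/2)q_S = 0 yields q_S = 134.
Then q_O = (176 - (1/2)·134) = 109.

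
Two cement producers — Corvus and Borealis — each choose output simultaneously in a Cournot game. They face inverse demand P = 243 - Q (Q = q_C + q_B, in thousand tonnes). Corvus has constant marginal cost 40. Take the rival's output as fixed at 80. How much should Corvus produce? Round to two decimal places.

61.50

With the rival's output fixed at 80, Corvus's profit is π_C = (243 - 80 - q_C)q_C - (40q_C) = (163 - q_C)q_C - (40q_C).
∂π_C/∂q_C = 123 - 2q_C = 0, so q_C = 123/2.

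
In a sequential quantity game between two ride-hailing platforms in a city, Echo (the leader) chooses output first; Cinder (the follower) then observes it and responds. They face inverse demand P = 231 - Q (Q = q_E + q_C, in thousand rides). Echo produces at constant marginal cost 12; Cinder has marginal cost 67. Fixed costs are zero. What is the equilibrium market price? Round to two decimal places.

80.50

Solve by backward induction. Given q_E, the follower Cinder maximises π_C = (231 - q_E - q_C)q_C - 67q_C.
∂π_C/∂q_C = 164 - q_E - 2q_C = 0 gives the reaction function q_C = (164 - q_E)/2.
The leader anticipates this reaction. Substituting into P = 231 - Q gives P = 149 - (1/2)q_E, so π_E = (149 - (1/2)q_E)q_E - 12q_E.
Maximising: ∂π_E/∂q_E = 137 - q_E = 0, giving q_E = 137.
Then q_C = (164 - 137)/2 = 27/2.
Total output Q = 301/2, so price P = 231 - 301/2 = 161/2.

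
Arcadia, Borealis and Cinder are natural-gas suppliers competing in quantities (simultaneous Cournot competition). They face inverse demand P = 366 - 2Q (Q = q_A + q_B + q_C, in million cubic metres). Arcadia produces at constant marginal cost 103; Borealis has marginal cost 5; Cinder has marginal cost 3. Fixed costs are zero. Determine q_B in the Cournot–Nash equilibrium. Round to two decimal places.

Arcadia's profit: π_A = (366 - 2Q)q_A - (103q_A). Setting ∂π_A/∂q_A = 0: 263 - 4q_A - 2(q_B + q_C) = 0.
Borealis's profit: π_B = (366 - 2Q)q_B - (5q_B). Setting ∂π_B/∂q_B = 0: 361 - 4q_B - 2(q_A + q_C) = 0.
Cinder's profit: π_C = (366 - 2Q)q_C - (3q_C). Setting ∂π_C/∂q_C = 0: 363 - 4q_C - 2(q_A + q_B) = 0.
Adding the 3 conditions: 987 − 4Q − 4Q = 0, i.e. Q = 987/8.
Back-substituting: q_A = (263 − 987/4)/2 = 65/8, q_B = (361 − 987/4)/2 = 457/8, q_C = (363 − 987/4)/2 = 465/8.

57.13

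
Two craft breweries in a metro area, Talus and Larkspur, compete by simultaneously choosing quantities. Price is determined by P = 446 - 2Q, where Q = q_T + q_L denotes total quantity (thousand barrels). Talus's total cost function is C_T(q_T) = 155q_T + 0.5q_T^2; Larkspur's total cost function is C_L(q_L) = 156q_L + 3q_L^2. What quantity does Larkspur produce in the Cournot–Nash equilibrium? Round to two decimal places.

18.87

Talus's profit: π_T = (446 - 2Q)q_T - (155q_T + (1/2)q_T²). Setting ∂π_T/∂q_T = 0: 291 - 5q_T - 2(q_L) = 0.
Larkspur's profit: π_L = (446 - 2Q)q_L - (156q_L + 3q_L²). Setting ∂π_L/∂q_L = 0: 290 - 10q_L - 2(q_T) = 0.
Best responses: q_T = (291 - 2q_L)/5, q_L = (290 - 2q_T)/10.
Substituting one into the other gives q_T = 1165/23 and q_L = 434/23.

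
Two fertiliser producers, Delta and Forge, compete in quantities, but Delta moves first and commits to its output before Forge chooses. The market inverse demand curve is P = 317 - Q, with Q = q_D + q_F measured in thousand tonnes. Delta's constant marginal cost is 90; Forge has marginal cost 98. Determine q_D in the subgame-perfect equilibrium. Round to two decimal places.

Solve by backward induction. Given q_D, the follower Forge maximises π_F = (317 - q_D - q_F)q_F - 98q_F.
∂π_F/∂q_F = 219 - q_D - 2q_F = 0 gives the reaction function q_F = (219 - q_D)/2.
Delta substitutes q_F(q_D) into its own profit: π_D = q_D(317 - q_D - (219 - q_D)/2) - 90q_D = (415/2 - (1/2)q_D)q_D - 90q_D.
The leader's first-order condition 235/2 - q_D = 0 yields q_D = 235/2.
Then q_F = (219 - 235/2)/2 = 203/4.

117.50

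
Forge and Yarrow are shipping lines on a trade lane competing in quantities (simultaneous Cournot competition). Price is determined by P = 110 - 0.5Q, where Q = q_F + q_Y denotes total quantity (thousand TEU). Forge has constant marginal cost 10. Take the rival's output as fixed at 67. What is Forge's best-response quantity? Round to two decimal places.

With the rival's output fixed at 67, Forge's profit is π_F = (110 - (1/2)·67 - (1/2)q_F)q_F - (10q_F) = (153/2 - (1/2)q_F)q_F - (10q_F).
∂π_F/∂q_F = 133/2 - q_F = 0, so q_F = 133/2.

66.50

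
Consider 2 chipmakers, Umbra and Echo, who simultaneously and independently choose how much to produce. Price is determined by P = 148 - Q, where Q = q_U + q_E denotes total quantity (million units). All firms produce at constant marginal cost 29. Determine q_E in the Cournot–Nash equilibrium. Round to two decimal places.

39.67

A representative firm's profit is π_i = q_i(148 - Q) - 29q_i.
Setting ∂π_i/∂q_i = 0 with rivals' quantities fixed: 119 - 2q_i - q_j = 0.
With identical firms every q_j equals q_i, so q_j = q_i and 119 = 3q_i, giving q_i = 119/3.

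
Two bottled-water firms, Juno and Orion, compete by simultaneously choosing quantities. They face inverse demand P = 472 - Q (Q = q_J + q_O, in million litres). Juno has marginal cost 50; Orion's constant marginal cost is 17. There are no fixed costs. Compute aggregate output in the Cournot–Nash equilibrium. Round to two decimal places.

Juno's profit: π_J = (472 - Q)q_J - (50q_J). Setting ∂π_J/∂q_J = 0: 422 - 2q_J - (q_O) = 0.
Orion's profit: π_O = (472 - Q)q_O - (17q_O). Setting ∂π_O/∂q_O = 0: 455 - 2q_O - (q_J) = 0.
So q_J = (422 - q_O)/2 and q_O = (455 - q_J)/2.
Substituting one into the other gives q_J = 389/3 and q_O = 488/3.
Total output Q = 389/3 + 488/3 = 877/3.

292.33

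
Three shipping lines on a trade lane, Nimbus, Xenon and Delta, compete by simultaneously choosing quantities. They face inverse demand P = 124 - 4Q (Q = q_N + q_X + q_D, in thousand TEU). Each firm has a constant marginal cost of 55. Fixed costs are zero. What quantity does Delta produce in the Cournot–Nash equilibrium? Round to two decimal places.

4.31

A representative firm's profit is π_i = q_i(124 - 4Q) - 55q_i.
Setting ∂π_i/∂q_i = 0 with rivals' quantities fixed: 69 - 8q_i - 4·Σ_{j≠i} q_j = 0.
By symmetry each firm produces the same amount; substituting Σ_{j≠i} q_j = 2q_i yields q_i = 69/16.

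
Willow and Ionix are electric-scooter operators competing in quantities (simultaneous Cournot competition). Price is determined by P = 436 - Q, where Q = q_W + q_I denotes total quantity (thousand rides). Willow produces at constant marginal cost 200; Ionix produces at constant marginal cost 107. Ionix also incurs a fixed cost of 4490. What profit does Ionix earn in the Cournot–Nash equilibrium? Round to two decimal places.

15297.11

Willow's profit: π_W = (436 - Q)q_W - (200q_W). Setting ∂π_W/∂q_W = 0: 236 - 2q_W - (q_I) = 0.
Ionix's profit: π_I = (436 - Q)q_I - (107q_I). Setting ∂π_I/∂q_I = 0: 329 - 2q_I - (q_W) = 0.
So q_W = (236 - q_I)/2 and q_I = (329 - q_W)/2.
Substituting one into the other gives q_W = 143/3 and q_I = 422/3.
Price P = 436 - 565/3 = 743/3.
Ionix's profit: (743/3 - 107)·(422/3) - 4490 = 15297.1111.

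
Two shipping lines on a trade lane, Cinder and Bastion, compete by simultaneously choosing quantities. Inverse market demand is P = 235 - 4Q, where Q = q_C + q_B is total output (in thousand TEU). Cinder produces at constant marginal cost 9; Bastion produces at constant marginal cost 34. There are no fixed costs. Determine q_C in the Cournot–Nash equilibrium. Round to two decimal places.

20.92

Cinder's profit: π_C = (235 - 4Q)q_C - (9q_C). Setting ∂π_C/∂q_C = 0: 226 - 8q_C - 4(q_B) = 0.
Bastion's profit: π_B = (235 - 4Q)q_B - (34q_B). Setting ∂π_B/∂q_B = 0: 201 - 8q_B - 4(q_C) = 0.
Rearranging gives the reaction functions q_C = (226 - 4q_B)/8 and q_B = (201 - 4q_C)/8.
Substituting one into the other gives q_C = 251/12 and q_B = 44/3.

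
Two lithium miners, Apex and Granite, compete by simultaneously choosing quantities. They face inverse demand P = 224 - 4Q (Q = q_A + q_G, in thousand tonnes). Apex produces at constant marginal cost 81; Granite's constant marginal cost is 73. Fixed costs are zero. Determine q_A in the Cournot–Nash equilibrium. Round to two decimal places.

11.25

Apex's profit: π_A = (224 - 4Q)q_A - (81q_A). Setting ∂π_A/∂q_A = 0: 143 - 8q_A - 4(q_G) = 0.
Granite's profit: π_G = (224 - 4Q)q_G - (73q_G). Setting ∂π_G/∂q_G = 0: 151 - 8q_G - 4(q_A) = 0.
So q_A = (143 - 4q_G)/8 and q_G = (151 - 4q_A)/8.
Substituting one into the other gives q_A = 45/4 and q_G = 53/4.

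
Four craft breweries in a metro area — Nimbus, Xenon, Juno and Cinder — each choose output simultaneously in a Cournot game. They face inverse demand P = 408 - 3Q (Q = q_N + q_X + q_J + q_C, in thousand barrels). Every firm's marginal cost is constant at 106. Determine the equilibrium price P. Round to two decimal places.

A representative firm's profit is π_i = q_i(408 - 3Q) - 106q_i.
Setting ∂π_i/∂q_i = 0 with rivals' quantities fixed: 302 - 6q_i - 3·Σ_{j≠i} q_j = 0.
With identical firms every q_j equals q_i, so Σ_{j≠i} q_j = 3q_i and 302 = 15q_i, giving q_i = 302/15.
Total output Q = 1208/15, so price P = 408 - 3·(1208/15) = 832/5.

166.40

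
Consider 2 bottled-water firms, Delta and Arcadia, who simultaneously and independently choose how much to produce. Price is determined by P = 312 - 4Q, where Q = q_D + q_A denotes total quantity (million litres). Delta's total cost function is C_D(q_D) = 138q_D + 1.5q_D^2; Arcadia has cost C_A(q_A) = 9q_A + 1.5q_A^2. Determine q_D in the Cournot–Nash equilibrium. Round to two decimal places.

6.69

Delta's profit: π_D = (312 - 4Q)q_D - (138q_D + (3/2)q_D²). Setting ∂π_D/∂q_D = 0: 174 - 11q_D - 4(q_A) = 0.
Arcadia's first-order condition: 303 - 11q_A - 4(q_D) = 0.
Best responses: q_D = (174 - 4q_A)/11, q_A = (303 - 4q_D)/11.
Substituting one into the other gives q_D = 234/35 and q_A = 879/35.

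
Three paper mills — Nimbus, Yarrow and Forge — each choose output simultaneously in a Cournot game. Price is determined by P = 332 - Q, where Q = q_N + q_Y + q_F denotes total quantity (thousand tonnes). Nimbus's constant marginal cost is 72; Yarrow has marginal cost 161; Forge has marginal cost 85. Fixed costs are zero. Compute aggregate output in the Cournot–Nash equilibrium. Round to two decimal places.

169.50

Nimbus's profit: π_N = (332 - Q)q_N - (72q_N). Setting ∂π_N/∂q_N = 0: 260 - 2q_N - (q_Y + q_F) = 0.
Yarrow's profit: π_Y = (332 - Q)q_Y - (161q_Y). Setting ∂π_Y/∂q_Y = 0: 171 - 2q_Y - (q_N + q_F) = 0.
Forge's first-order condition: 247 - 2q_F - (q_N + q_Y) = 0.
Adding the 3 first-order conditions: 678 − 4Q = 0, so Q = 339/2.
Back-substituting: q_N = (260 − 339/2) = 181/2, q_Y = (171 − 339/2) = 3/2, q_F = (247 − 339/2) = 155/2.
Total output Q = 181/2 + 3/2 + 155/2 = 339/2.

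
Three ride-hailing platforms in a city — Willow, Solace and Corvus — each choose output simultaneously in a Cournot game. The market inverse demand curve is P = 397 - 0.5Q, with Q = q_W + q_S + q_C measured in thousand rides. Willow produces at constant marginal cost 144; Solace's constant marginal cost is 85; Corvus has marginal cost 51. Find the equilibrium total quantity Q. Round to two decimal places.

455.50

Willow's profit: π_W = (397 - 0.5Q)q_W - (144q_W). Setting ∂π_W/∂q_W = 0: 253 - q_W - (1/2)(q_S + q_C) = 0.
Solace's first-order condition: 312 - q_S - (1/2)(q_W + q_C) = 0.
Corvus's first-order condition: 346 - q_C - (1/2)(q_W + q_S) = 0.
Adding the 3 first-order conditions: 911 − 2Q = 0, so Q = 911/2.
Back-substituting: q_W = (253 − 911/4)/(1/2) = 101/2, q_S = (312 − 911/4)/(1/2) = 337/2, q_C = (346 − 911/4)/(1/2) = 473/2.
Total output Q = 101/2 + 337/2 + 473/2 = 911/2.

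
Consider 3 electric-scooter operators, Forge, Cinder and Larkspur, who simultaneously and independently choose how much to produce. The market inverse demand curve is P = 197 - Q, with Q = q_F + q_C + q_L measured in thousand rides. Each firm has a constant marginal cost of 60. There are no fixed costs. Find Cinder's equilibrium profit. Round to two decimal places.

A representative firm's profit is π_i = q_i(197 - Q) - 60q_i.
First-order condition (treating rivals' output as given): 137 - 2q_i - Σ_{j≠i} q_j = 0.
By symmetry each firm produces the same amount; substituting Σ_{j≠i} q_j = 2q_i yields q_i = 137/4.
Price P = 197 - 411/4 = 377/4.
Cinder's profit: (377/4 - 60)·(137/4) = 1173.0625.

1173.06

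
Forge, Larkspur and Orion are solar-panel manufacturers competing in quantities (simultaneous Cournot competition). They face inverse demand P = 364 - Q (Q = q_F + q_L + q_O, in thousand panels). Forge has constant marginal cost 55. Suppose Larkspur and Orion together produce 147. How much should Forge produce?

With rivals' combined output fixed at 147, Forge's profit is π_F = (364 - 147 - q_F)q_F - (55q_F) = (217 - q_F)q_F - (55q_F).
∂π_F/∂q_F = 162 - 2q_F = 0, so q_F = 81.

81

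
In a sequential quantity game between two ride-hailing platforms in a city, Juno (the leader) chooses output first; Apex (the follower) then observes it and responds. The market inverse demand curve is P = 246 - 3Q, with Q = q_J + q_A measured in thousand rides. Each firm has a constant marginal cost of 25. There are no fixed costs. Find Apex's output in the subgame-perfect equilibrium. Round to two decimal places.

The follower Apex best-responds to any q_J: π_A = (246 - 3Q)q_A - 25q_A.
∂π_A/∂q_A = 221 - 3q_J - 6q_A = 0 gives the reaction function q_A = (221 - 3q_J)/6.
Juno substitutes q_A(q_J) into its own profit: π_J = q_J(246 - 3q_J - (221 - 3q_J)/2) - 25q_J = (271/2 - (3/2)q_J)q_J - 25q_J.
The leader's first-order condition 221/2 - 3q_J = 0 yields q_J = 221/6.
Then q_A = (221 - 3·(221/6))/6 = 221/12.

18.42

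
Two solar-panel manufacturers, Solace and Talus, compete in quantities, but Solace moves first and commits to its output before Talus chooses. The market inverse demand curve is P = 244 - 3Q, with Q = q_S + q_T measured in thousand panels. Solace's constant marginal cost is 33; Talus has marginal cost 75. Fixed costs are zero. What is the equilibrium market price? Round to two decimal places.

96.25

Solve by backward induction. Given q_S, the follower Talus maximises π_T = (244 - 3q_S - 3q_T)q_T - 75q_T.
Setting the follower's marginal profit to zero, 169 - 3q_S - 6q_T = 0, i.e. q_T = (169 - 3q_S)/6.
The leader anticipates this reaction. Substituting into P = 244 - 3Q gives P = 319/2 - (3/2)q_S, so π_S = (319/2 - (3/2)q_S)q_S - 33q_S.
Maximising: ∂π_S/∂q_S = 253/2 - 3q_S = 0, giving q_S = 253/6.
Then q_T = (169 - 3·(253/6))/6 = 85/12.
Total output Q = 197/4, so price P = 244 - 3·(197/4) = 385/4.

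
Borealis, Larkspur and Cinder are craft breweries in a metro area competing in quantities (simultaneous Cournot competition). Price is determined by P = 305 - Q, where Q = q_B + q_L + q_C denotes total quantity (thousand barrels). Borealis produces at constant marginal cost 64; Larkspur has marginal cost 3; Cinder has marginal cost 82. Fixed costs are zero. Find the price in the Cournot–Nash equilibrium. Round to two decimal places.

Borealis's profit: π_B = (305 - Q)q_B - (64q_B). Setting ∂π_B/∂q_B = 0: 241 - 2q_B - (q_L + q_C) = 0.
Larkspur's first-order condition: 302 - 2q_L - (q_B + q_C) = 0.
Cinder's first-order condition: 223 - 2q_C - (q_B + q_L) = 0.
Summing all 3 equations gives 766 − 4Q = 0, hence Q = 383/2.
Back-substituting: q_B = (241 − 383/2) = 99/2, q_L = (302 − 383/2) = 221/2, q_C = (223 − 383/2) = 63/2.
Total output Q = 383/2, so price P = 305 - 383/2 = 227/2.

113.50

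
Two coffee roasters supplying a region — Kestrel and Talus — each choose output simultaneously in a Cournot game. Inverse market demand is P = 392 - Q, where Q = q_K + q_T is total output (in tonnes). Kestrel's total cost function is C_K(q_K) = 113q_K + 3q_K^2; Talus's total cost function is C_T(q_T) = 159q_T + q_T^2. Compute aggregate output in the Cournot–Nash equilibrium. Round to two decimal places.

Kestrel's profit: π_K = (392 - Q)q_K - (113q_K + 3q_K²). Setting ∂π_K/∂q_K = 0: 279 - 8q_K - (q_T) = 0.
Talus's first-order condition: 233 - 4q_T - (q_K) = 0.
Rearranging gives the reaction functions q_K = (279 - q_T)/8 and q_T = (233 - q_K)/4.
Solving the pair: q_K = 883/31, q_T = 1585/31.
Total output Q = 883/31 + 1585/31 = 79.6129.

79.61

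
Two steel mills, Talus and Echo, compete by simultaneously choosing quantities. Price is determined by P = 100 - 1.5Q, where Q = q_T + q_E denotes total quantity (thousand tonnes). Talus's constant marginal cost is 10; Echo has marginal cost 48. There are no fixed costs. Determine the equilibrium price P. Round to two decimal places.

52.67

Talus's profit: π_T = (100 - 1.5Q)q_T - (10q_T). Setting ∂π_T/∂q_T = 0: 90 - 3q_T - (3/2)(q_E) = 0.
Echo's profit: π_E = (100 - 1.5Q)q_E - (48q_E). Setting ∂π_E/∂q_E = 0: 52 - 3q_E - (3/2)(q_T) = 0.
Best responses: q_T = (90 - (3/2)q_E)/3, q_E = (52 - (3/2)q_T)/3.
Substituting one into the other gives q_T = 256/9 and q_E = 28/9.
Total output Q = 284/9, so price P = 100 - (3/2)·(284/9) = 158/3.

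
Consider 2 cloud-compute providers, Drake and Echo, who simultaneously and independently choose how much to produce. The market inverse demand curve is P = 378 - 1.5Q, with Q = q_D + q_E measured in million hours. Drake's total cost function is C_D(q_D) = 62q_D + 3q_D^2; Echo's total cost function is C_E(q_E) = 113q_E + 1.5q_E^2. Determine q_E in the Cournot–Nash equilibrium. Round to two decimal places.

Drake's profit: π_D = (378 - 1.5Q)q_D - (62q_D + 3q_D²). Setting ∂π_D/∂q_D = 0: 316 - 9q_D - (3/2)(q_E) = 0.
Echo's profit: π_E = (378 - 1.5Q)q_E - (113q_E + (3/2)q_E²). Setting ∂π_E/∂q_E = 0: 265 - 6q_E - (3/2)(q_D) = 0.
So q_D = (316 - (3/2)q_E)/9 and q_E = (265 - (3/2)q_D)/6.
Substituting one into the other gives q_D = 666/23 and q_E = 36.9275.

36.93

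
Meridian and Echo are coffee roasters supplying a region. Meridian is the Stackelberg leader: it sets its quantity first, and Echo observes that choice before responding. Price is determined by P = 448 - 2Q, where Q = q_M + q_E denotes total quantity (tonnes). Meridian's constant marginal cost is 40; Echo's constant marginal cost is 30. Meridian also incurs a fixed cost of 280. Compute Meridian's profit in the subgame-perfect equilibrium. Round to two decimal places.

9620.25

The follower Echo best-responds to any q_M: π_E = (448 - 2Q)q_E - 30q_E.
Follower FOC: 418 - 2q_M - 4q_E = 0, so q_E(q_M) = (418 - 2q_M)/4.
The leader anticipates this reaction. Substituting into P = 448 - 2Q gives P = 239 - q_M, so π_M = (239 - q_M)q_M - 40q_M.
Leader FOC: 199 - 2q_M = 0, so q_M = 199/2.
Then q_E = (418 - 2·(199/2))/4 = 219/4.
Price P = 448 - 2·(617/4) = 279/2.
Meridian's profit: (279/2 - 40)·(199/2) - 280 = 9620.2500.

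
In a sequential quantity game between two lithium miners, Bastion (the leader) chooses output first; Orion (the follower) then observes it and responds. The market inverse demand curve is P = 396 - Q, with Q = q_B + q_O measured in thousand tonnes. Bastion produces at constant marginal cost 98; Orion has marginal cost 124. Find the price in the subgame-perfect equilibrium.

179

Solve by backward induction. Given q_B, the follower Orion maximises π_O = (396 - q_B - q_O)q_O - 124q_O.
∂π_O/∂q_O = 272 - q_B - 2q_O = 0 gives the reaction function q_O = (272 - q_B)/2.
Bastion substitutes q_O(q_B) into its own profit: π_B = q_B(396 - q_B - (272 - q_B)/2) - 98q_B = (260 - (1/2)q_B)q_B - 98q_B.
Leader FOC: 162 - q_B = 0, so q_B = 162.
Then q_O = (272 - 162)/2 = 55.
Total output Q = 217, so price P = 396 - 217 = 179.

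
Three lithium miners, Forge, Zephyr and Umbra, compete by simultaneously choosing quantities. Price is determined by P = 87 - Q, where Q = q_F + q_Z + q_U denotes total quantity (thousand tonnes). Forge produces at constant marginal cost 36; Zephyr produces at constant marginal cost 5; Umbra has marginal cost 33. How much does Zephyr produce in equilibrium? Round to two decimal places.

35.25

Forge's profit: π_F = (87 - Q)q_F - (36q_F). Setting ∂π_F/∂q_F = 0: 51 - 2q_F - (q_Z + q_U) = 0.
Zephyr's first-order condition: 82 - 2q_Z - (q_F + q_U) = 0.
Umbra's profit: π_U = (87 - Q)q_U - (33q_U). Setting ∂π_U/∂q_U = 0: 54 - 2q_U - (q_F + q_Z) = 0.
Summing all 3 equations gives 187 − 4Q = 0, hence Q = 187/4.
Back-substituting: q_F = (51 − 187/4) = 17/4, q_Z = (82 − 187/4) = 141/4, q_U = (54 − 187/4) = 29/4.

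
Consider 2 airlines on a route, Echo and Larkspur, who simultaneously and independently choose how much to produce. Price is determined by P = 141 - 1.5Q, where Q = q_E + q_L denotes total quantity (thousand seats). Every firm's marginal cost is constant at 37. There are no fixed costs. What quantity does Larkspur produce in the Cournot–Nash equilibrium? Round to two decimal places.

A representative firm's profit is π_i = q_i(141 - 1.5Q) - 37q_i.
First-order condition (treating rivals' output as given): 104 - 3q_i - (3/2)q_j = 0.
With identical firms every q_j equals q_i, so q_j = q_i and 104 = (9/2)q_i, giving q_i = 208/9.

23.11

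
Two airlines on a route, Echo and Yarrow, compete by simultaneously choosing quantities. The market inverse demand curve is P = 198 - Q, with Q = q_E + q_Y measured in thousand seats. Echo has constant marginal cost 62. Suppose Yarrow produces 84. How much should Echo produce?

With the rival's output fixed at 84, Echo's profit is π_E = (198 - 84 - q_E)q_E - (62q_E) = (114 - q_E)q_E - (62q_E).
∂π_E/∂q_E = 52 - 2q_E = 0, so q_E = 26.

26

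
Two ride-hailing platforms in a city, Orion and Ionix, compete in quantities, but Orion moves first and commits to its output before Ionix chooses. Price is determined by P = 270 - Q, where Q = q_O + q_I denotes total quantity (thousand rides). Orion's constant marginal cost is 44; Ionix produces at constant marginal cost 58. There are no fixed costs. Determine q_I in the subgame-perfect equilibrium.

46

The follower Ionix best-responds to any q_O: π_I = (270 - Q)q_I - 58q_I.
Setting the follower's marginal profit to zero, 212 - q_O - 2q_I = 0, i.e. q_I = (212 - q_O)/2.
The leader anticipates this reaction. Substituting into P = 270 - Q gives P = 164 - (1/2)q_O, so π_O = (164 - (1/2)q_O)q_O - 44q_O.
The leader's first-order condition 120 - q_O = 0 yields q_O = 120.
Then q_I = (212 - 120)/2 = 46.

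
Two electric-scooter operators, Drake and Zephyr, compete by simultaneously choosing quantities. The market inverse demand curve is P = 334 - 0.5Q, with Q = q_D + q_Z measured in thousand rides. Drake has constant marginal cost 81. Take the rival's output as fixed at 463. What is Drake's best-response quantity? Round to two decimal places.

21.50

With the rival's output fixed at 463, Drake's profit is π_D = (334 - (1/2)·463 - (1/2)q_D)q_D - (81q_D) = (205/2 - (1/2)q_D)q_D - (81q_D).
∂π_D/∂q_D = 43/2 - q_D = 0, so q_D = 43/2.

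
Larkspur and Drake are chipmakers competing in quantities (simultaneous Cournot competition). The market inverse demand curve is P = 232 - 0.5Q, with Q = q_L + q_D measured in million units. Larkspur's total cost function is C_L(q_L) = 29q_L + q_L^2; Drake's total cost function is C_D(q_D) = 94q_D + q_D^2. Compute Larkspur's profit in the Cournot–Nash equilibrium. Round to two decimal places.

5712.98

Larkspur's profit: π_L = (232 - 0.5Q)q_L - (29q_L + q_L²). Setting ∂π_L/∂q_L = 0: 203 - 3q_L - (1/2)(q_D) = 0.
Drake's profit: π_D = (232 - 0.5Q)q_D - (94q_D + q_D²). Setting ∂π_D/∂q_D = 0: 138 - 3q_D - (1/2)(q_L) = 0.
Best responses: q_L = (203 - (1/2)q_D)/3, q_D = (138 - (1/2)q_L)/3.
Substituting one into the other gives q_L = 432/7 and q_D = 250/7.
Price P = 232 - (1/2)·(682/7) = 1283/7.
Larkspur's profit: (1283/7)·(432/7) - 29·(432/7) - (432/7)² = 5712.9796.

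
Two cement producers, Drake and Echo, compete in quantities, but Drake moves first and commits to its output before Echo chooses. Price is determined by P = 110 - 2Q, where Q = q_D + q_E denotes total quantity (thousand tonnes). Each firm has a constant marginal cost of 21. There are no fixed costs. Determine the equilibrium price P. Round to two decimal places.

The follower Echo best-responds to any q_D: π_E = (110 - 2Q)q_E - 21q_E.
Follower FOC: 89 - 2q_D - 4q_E = 0, so q_E(q_D) = (89 - 2q_D)/4.
Drake substitutes q_E(q_D) into its own profit: π_D = q_D(110 - 2q_D - (89 - 2q_D)/2) - 21q_D = (131/2 - q_D)q_D - 21q_D.
Leader FOC: 89/2 - 2q_D = 0, so q_D = 89/4.
Then q_E = (89 - 2·(89/4))/4 = 89/8.
Total output Q = 267/8, so price P = 110 - 2·(267/8) = 173/4.

43.25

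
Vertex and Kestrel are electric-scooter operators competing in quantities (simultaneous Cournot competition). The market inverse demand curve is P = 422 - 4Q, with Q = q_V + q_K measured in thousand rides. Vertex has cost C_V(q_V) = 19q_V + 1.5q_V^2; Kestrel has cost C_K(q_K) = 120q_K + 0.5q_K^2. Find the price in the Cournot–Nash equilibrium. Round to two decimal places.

223.01

Vertex's profit: π_V = (422 - 4Q)q_V - (19q_V + (3/2)q_V²). Setting ∂π_V/∂q_V = 0: 403 - 11q_V - 4(q_K) = 0.
Kestrel's first-order condition: 302 - 9q_K - 4(q_V) = 0.
So q_V = (403 - 4q_K)/11 and q_K = (302 - 4q_V)/9.
Substituting one into the other gives q_V = 29.1446 and q_K = 1710/83.
Total output Q = 49.7470, so price P = 422 - 4·49.7470 = 223.0120.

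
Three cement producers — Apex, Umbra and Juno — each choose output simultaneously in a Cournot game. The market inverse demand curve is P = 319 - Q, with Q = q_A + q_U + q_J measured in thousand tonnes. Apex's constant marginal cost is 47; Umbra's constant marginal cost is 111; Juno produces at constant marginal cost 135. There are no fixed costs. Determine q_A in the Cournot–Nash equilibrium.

106

Apex's profit: π_A = (319 - Q)q_A - (47q_A). Setting ∂π_A/∂q_A = 0: 272 - 2q_A - (q_U + q_J) = 0.
Umbra's first-order condition: 208 - 2q_U - (q_A + q_J) = 0.
Juno's profit: π_J = (319 - Q)q_J - (135q_J). Setting ∂π_J/∂q_J = 0: 184 - 2q_J - (q_A + q_U) = 0.
Adding the 3 first-order conditions: 664 − 4Q = 0, so Q = 166.
Back-substituting: q_A = (272 − 166) = 106, q_U = (208 − 166) = 42, q_J = (184 − 166) = 18.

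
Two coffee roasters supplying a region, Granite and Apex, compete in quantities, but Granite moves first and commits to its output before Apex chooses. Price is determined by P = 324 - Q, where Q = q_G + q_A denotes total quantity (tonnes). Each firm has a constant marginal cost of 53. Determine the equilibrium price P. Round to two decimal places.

120.75

Solve by backward induction. Given q_G, the follower Apex maximises π_A = (324 - q_G - q_A)q_A - 53q_A.
Setting the follower's marginal profit to zero, 271 - q_G - 2q_A = 0, i.e. q_A = (271 - q_G)/2.
The leader anticipates this reaction. Substituting into P = 324 - Q gives P = 377/2 - (1/2)q_G, so π_G = (377/2 - (1/2)q_G)q_G - 53q_G.
The leader's first-order condition 271/2 - q_G = 0 yields q_G = 271/2.
Then q_A = (271 - 271/2)/2 = 271/4.
Total output Q = 813/4, so price P = 324 - 813/4 = 483/4.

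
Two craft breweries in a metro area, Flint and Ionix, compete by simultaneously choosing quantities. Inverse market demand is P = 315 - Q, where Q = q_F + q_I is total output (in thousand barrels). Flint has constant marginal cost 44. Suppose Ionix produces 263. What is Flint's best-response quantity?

With the rival's output fixed at 263, Flint's profit is π_F = (315 - 263 - q_F)q_F - (44q_F) = (52 - q_F)q_F - (44q_F).
∂π_F/∂q_F = 8 - 2q_F = 0, so q_F = 4.

4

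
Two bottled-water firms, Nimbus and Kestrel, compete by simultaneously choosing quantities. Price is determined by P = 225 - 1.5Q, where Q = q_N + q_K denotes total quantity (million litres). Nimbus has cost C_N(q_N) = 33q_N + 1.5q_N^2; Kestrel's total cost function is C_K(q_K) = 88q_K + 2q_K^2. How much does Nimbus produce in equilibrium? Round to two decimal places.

Nimbus's profit: π_N = (225 - 1.5Q)q_N - (33q_N + (3/2)q_N²). Setting ∂π_N/∂q_N = 0: 192 - 6q_N - (3/2)(q_K) = 0.
Kestrel's first-order condition: 137 - 7q_K - (3/2)(q_N) = 0.
Best responses: q_N = (192 - (3/2)q_K)/6, q_K = (137 - (3/2)q_N)/7.
Solving the pair: q_N = 1518/53, q_K = 712/53.

28.64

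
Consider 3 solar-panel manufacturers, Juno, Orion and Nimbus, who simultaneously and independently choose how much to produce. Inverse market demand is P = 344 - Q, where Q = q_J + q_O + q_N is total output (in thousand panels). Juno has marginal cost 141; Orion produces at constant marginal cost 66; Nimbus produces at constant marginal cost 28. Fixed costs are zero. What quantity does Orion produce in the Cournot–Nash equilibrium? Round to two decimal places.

Juno's profit: π_J = (344 - Q)q_J - (141q_J). Setting ∂π_J/∂q_J = 0: 203 - 2q_J - (q_O + q_N) = 0.
Orion's first-order condition: 278 - 2q_O - (q_J + q_N) = 0.
Nimbus's first-order condition: 316 - 2q_N - (q_J + q_O) = 0.
Adding the 3 first-order conditions: 797 − 4Q = 0, so Q = 797/4.
Back-substituting: q_J = (203 − 797/4) = 15/4, q_O = (278 − 797/4) = 315/4, q_N = (316 − 797/4) = 467/4.

78.75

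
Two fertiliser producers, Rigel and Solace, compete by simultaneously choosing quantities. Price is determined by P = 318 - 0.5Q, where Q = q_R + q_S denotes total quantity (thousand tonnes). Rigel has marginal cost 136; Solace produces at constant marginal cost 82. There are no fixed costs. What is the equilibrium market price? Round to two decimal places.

Rigel's profit: π_R = (318 - 0.5Q)q_R - (136q_R). Setting ∂π_R/∂q_R = 0: 182 - q_R - (1/2)(q_S) = 0.
Solace's first-order condition: 236 - q_S - (1/2)(q_R) = 0.
So q_R = (182 - (1/2)q_S) and q_S = (236 - (1/2)q_R).
Solving the pair: q_R = 256/3, q_S = 580/3.
Total output Q = 836/3, so price P = 318 - (1/2)·(836/3) = 536/3.

178.67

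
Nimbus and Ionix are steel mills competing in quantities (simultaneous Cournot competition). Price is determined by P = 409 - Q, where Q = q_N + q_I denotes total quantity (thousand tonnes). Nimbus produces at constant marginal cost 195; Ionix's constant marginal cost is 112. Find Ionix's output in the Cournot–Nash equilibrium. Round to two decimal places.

126.67

Nimbus's profit: π_N = (409 - Q)q_N - (195q_N). Setting ∂π_N/∂q_N = 0: 214 - 2q_N - (q_I) = 0.
Ionix's profit: π_I = (409 - Q)q_I - (112q_I). Setting ∂π_I/∂q_I = 0: 297 - 2q_I - (q_N) = 0.
So q_N = (214 - q_I)/2 and q_I = (297 - q_N)/2.
Substituting one into the other gives q_N = 131/3 and q_I = 380/3.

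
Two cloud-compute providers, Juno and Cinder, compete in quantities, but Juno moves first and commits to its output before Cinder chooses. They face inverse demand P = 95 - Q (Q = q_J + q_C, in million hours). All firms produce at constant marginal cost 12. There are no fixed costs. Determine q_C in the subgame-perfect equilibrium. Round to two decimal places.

20.75

The follower Cinder best-responds to any q_J: π_C = (95 - Q)q_C - 12q_C.
Setting the follower's marginal profit to zero, 83 - q_J - 2q_C = 0, i.e. q_C = (83 - q_J)/2.
The leader anticipates this reaction. Substituting into P = 95 - Q gives P = 107/2 - (1/2)q_J, so π_J = (107/2 - (1/2)q_J)q_J - 12q_J.
Leader FOC: 83/2 - q_J = 0, so q_J = 83/2.
Then q_C = (83 - 83/2)/2 = 83/4.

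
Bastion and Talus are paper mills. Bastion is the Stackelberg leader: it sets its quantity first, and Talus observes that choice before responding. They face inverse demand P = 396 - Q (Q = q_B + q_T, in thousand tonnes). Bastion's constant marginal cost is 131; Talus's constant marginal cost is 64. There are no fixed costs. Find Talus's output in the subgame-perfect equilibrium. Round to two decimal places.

The follower Talus best-responds to any q_B: π_T = (396 - Q)q_T - 64q_T.
∂π_T/∂q_T = 332 - q_B - 2q_T = 0 gives the reaction function q_T = (332 - q_B)/2.
Bastion substitutes q_T(q_B) into its own profit: π_B = q_B(396 - q_B - (332 - q_B)/2) - 131q_B = (230 - (1/2)q_B)q_B - 131q_B.
Maximising: ∂π_B/∂q_B = 99 - q_B = 0, giving q_B = 99.
Then q_T = (332 - 99)/2 = 233/2.

116.50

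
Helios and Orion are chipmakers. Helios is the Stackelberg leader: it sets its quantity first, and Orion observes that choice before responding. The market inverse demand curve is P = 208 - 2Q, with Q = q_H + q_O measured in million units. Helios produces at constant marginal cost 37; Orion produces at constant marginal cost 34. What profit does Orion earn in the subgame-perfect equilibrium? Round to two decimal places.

Solve by backward induction. Given q_H, the follower Orion maximises π_O = (208 - 2q_H - 2q_O)q_O - 34q_O.
Follower FOC: 174 - 2q_H - 4q_O = 0, so q_O(q_H) = (174 - 2q_H)/4.
The leader anticipates this reaction. Substituting into P = 208 - 2Q gives P = 121 - q_H, so π_H = (121 - q_H)q_H - 37q_H.
Leader FOC: 84 - 2q_H = 0, so q_H = 42.
Then q_O = (174 - 2·42)/4 = 45/2.
Price P = 208 - 2·(129/2) = 79.
Orion's profit: (79 - 34)·(45/2) = 1012.5000.

1012.50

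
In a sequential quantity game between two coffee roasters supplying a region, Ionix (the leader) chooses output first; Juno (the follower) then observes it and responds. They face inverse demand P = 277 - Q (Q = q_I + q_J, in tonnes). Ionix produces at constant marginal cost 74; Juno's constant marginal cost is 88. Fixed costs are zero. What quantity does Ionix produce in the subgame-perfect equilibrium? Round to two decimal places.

The follower Juno best-responds to any q_I: π_J = (277 - Q)q_J - 88q_J.
Follower FOC: 189 - q_I - 2q_J = 0, so q_J(q_I) = (189 - q_I)/2.
Ionix substitutes q_J(q_I) into its own profit: π_I = q_I(277 - q_I - (189 - q_I)/2) - 74q_I = (365/2 - (1/2)q_I)q_I - 74q_I.
Leader FOC: 217/2 - q_I = 0, so q_I = 217/2.
Then q_J = (189 - 217/2)/2 = 161/4.

108.50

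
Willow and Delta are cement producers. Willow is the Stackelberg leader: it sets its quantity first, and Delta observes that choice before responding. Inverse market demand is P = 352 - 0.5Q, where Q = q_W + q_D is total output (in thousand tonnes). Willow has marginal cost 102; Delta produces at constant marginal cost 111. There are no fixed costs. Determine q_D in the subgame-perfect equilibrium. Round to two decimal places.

111.50

The follower Delta best-responds to any q_W: π_D = (352 - 0.5Q)q_D - 111q_D.
Setting the follower's marginal profit to zero, 241 - (1/2)q_W - q_D = 0, i.e. q_D = (241 - (1/2)q_W).
Willow substitutes q_D(q_W) into its own profit: π_W = q_W(352 - (1/2)q_W - (241 - (1/2)q_W)/2) - 102q_W = (463/2 - (1/4)q_W)q_W - 102q_W.
Maximising: ∂π_W/∂q_W = 259/2 - (1/2)q_W = 0, giving q_W = 259.
Then q_D = (241 - (1/2)·259) = 223/2.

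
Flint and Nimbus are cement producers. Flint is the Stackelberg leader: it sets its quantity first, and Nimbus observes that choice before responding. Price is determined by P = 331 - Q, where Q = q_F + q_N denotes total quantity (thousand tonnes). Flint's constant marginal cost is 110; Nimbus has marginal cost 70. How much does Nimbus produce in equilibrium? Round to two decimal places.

The follower Nimbus best-responds to any q_F: π_N = (331 - Q)q_N - 70q_N.
Setting the follower's marginal profit to zero, 261 - q_F - 2q_N = 0, i.e. q_N = (261 - q_F)/2.
The leader anticipates this reaction. Substituting into P = 331 - Q gives P = 401/2 - (1/2)q_F, so π_F = (401/2 - (1/2)q_F)q_F - 110q_F.
Leader FOC: 181/2 - q_F = 0, so q_F = 181/2.
Then q_N = (261 - 181/2)/2 = 341/4.

85.25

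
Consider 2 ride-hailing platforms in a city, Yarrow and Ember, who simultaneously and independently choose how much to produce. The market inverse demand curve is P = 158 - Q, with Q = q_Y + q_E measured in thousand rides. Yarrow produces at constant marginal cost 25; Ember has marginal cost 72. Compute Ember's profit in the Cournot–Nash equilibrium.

169

Yarrow's profit: π_Y = (158 - Q)q_Y - (25q_Y). Setting ∂π_Y/∂q_Y = 0: 133 - 2q_Y - (q_E) = 0.
Ember's first-order condition: 86 - 2q_E - (q_Y) = 0.
Best responses: q_Y = (133 - q_E)/2, q_E = (86 - q_Y)/2.
Solving the pair: q_Y = 60, q_E = 13.
Price P = 158 - 73 = 85.
Ember's profit: (85 - 72)·13 = 169.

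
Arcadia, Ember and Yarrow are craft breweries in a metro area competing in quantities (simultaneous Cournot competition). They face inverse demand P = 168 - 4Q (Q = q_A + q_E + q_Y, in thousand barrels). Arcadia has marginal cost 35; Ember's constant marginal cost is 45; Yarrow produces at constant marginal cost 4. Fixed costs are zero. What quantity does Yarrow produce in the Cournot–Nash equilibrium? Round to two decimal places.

14.75

Arcadia's profit: π_A = (168 - 4Q)q_A - (35q_A). Setting ∂π_A/∂q_A = 0: 133 - 8q_A - 4(q_E + q_Y) = 0.
Ember's first-order condition: 123 - 8q_E - 4(q_A + q_Y) = 0.
Yarrow's first-order condition: 164 - 8q_Y - 4(q_A + q_E) = 0.
Adding the 3 conditions: 420 − 8Q − 8Q = 0, i.e. Q = 105/4.
Back-substituting: q_A = (133 − 105)/4 = 7, q_E = (123 − 105)/4 = 9/2, q_Y = (164 − 105)/4 = 59/4.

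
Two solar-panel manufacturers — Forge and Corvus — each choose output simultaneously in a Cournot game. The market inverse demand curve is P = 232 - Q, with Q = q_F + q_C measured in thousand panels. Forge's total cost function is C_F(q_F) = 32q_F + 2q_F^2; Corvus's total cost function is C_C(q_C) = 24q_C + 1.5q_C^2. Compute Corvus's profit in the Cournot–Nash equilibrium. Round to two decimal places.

3264.88

Forge's profit: π_F = (232 - Q)q_F - (32q_F + 2q_F²). Setting ∂π_F/∂q_F = 0: 200 - 6q_F - (q_C) = 0.
Corvus's profit: π_C = (232 - Q)q_C - (24q_C + (3/2)q_C²). Setting ∂π_C/∂q_C = 0: 208 - 5q_C - (q_F) = 0.
Best responses: q_F = (200 - q_C)/6, q_C = (208 - q_F)/5.
Substituting one into the other gives q_F = 792/29 and q_C = 1048/29.
Price P = 232 - 1840/29 = 168.5517.
Corvus's profit: 168.5517·(1048/29) - 24·(1048/29) - (3/2)(1048/29)² = 3264.8751.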